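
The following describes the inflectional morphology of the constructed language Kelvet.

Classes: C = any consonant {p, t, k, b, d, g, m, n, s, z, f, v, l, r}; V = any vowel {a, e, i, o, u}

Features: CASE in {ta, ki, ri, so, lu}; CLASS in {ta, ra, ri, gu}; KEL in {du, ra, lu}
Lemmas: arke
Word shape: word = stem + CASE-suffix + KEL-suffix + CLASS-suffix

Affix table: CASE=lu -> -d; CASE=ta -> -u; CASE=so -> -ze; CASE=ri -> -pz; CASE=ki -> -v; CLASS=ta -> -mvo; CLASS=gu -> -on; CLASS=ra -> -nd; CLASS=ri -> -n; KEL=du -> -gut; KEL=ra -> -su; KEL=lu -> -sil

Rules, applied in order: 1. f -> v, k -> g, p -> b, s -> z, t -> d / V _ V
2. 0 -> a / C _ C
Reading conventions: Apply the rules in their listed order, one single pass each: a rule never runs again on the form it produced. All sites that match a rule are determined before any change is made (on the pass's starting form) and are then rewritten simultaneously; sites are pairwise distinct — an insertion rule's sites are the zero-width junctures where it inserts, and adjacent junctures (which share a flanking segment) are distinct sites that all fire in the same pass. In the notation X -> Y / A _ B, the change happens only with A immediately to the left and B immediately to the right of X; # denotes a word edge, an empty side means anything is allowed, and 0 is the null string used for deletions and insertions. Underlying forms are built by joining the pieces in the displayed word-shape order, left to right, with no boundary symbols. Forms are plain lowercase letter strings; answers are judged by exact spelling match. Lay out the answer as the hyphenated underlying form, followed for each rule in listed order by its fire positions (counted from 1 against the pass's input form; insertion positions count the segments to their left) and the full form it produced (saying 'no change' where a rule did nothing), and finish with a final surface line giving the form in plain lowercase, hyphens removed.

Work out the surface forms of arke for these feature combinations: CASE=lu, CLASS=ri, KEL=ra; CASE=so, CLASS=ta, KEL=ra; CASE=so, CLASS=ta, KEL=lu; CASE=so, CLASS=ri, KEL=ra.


cell CASE=lu, CLASS=ri, KEL=ra:
underlying: arke-d-su-n
1. f -> v, k -> g, p -> b, s -> z, t -> d / V _ V: no change
2. 0 -> a / C _ C: inserts after position(s) 2, 5: arakedasun
surface: arakedasun

cell CASE=so, CLASS=ta, KEL=ra:
underlying: arke-ze-su-mvo
1. f -> v, k -> g, p -> b, s -> z, t -> d / V _ V: fires at position(s) 7: arkezezumvo
2. 0 -> a / C _ C: inserts after position(s) 2, 9: arakezezumavo
surface: arakezezumavo

cell CASE=so, CLASS=ta, KEL=lu:
underlying: arke-ze-sil-mvo
1. f -> v, k -> g, p -> b, s -> z, t -> d / V _ V: fires at position(s) 7: arkezezilmvo
2. 0 -> a / C _ C: inserts after position(s) 2, 9, 10: arakezezilamavo
surface: arakezezilamavo

cell CASE=so, CLASS=ri, KEL=ra:
underlying: arke-ze-su-n
1. f -> v, k -> g, p -> b, s -> z, t -> d / V _ V: fires at position(s) 7: arkezezun
2. 0 -> a / C _ C: inserts after position(s) 2: arakezezun
surface: arakezezun


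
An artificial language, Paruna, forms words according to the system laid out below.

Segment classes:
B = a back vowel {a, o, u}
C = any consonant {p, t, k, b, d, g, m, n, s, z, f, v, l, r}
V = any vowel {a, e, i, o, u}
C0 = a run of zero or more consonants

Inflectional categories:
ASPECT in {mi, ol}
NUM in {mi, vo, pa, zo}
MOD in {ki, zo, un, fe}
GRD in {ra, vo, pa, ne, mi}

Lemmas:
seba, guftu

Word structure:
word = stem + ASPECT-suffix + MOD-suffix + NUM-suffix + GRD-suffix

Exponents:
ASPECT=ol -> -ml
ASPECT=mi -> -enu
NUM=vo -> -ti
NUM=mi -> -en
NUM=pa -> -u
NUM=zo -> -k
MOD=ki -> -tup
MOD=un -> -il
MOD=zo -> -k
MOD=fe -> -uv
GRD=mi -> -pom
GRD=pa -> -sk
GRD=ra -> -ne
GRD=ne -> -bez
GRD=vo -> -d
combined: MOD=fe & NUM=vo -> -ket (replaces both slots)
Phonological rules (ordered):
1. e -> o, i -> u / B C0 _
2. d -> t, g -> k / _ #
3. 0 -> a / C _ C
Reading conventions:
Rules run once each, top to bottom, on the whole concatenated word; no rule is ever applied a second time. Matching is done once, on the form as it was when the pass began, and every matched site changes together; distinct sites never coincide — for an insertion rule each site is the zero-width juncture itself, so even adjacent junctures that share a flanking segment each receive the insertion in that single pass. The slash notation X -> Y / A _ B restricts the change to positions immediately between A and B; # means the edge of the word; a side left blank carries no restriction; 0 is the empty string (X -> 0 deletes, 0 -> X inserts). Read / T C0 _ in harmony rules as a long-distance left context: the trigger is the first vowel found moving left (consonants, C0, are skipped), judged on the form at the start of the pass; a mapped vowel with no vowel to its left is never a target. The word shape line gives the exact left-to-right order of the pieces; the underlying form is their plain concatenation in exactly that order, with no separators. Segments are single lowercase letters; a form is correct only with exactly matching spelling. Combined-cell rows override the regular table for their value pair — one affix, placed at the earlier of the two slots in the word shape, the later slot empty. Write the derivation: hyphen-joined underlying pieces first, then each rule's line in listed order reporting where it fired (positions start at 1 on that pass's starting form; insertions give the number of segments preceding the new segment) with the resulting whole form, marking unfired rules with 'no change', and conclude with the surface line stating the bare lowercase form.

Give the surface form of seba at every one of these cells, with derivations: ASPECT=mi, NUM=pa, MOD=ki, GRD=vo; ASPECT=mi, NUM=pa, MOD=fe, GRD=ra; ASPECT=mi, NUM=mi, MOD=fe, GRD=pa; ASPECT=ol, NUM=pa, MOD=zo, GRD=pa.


cell ASPECT=mi, NUM=pa, MOD=ki, GRD=vo:
underlying: seba-enu-tup-u-d
1. e -> o, i -> u / B C0 _: fires at position(s) 5: sebaonutupud
2. d -> t, g -> k / _ #: fires at position(s) 12: sebaonutuput
3. 0 -> a / C _ C: no change
surface: sebaonutuput

cell ASPECT=mi, NUM=pa, MOD=fe, GRD=ra:
underlying: seba-enu-uv-u-ne
1. e -> o, i -> u / B C0 _: fires at position(s) 5, 12: sebaonuuvuno
2. d -> t, g -> k / _ #: no change
3. 0 -> a / C _ C: no change
surface: sebaonuuvuno

cell ASPECT=mi, NUM=mi, MOD=fe, GRD=pa:
underlying: seba-enu-uv-en-sk
1. e -> o, i -> u / B C0 _: fires at position(s) 5, 10: sebaonuuvonsk
2. d -> t, g -> k / _ #: no change
3. 0 -> a / C _ C: inserts after position(s) 11, 12: sebaonuuvonasak
surface: sebaonuuvonasak

cell ASPECT=ol, NUM=pa, MOD=zo, GRD=pa:
underlying: seba-ml-k-u-sk
1. e -> o, i -> u / B C0 _: no change
2. d -> t, g -> k / _ #: no change
3. 0 -> a / C _ C: inserts after position(s) 5, 6, 9: sebamalakusak
surface: sebamalakusak


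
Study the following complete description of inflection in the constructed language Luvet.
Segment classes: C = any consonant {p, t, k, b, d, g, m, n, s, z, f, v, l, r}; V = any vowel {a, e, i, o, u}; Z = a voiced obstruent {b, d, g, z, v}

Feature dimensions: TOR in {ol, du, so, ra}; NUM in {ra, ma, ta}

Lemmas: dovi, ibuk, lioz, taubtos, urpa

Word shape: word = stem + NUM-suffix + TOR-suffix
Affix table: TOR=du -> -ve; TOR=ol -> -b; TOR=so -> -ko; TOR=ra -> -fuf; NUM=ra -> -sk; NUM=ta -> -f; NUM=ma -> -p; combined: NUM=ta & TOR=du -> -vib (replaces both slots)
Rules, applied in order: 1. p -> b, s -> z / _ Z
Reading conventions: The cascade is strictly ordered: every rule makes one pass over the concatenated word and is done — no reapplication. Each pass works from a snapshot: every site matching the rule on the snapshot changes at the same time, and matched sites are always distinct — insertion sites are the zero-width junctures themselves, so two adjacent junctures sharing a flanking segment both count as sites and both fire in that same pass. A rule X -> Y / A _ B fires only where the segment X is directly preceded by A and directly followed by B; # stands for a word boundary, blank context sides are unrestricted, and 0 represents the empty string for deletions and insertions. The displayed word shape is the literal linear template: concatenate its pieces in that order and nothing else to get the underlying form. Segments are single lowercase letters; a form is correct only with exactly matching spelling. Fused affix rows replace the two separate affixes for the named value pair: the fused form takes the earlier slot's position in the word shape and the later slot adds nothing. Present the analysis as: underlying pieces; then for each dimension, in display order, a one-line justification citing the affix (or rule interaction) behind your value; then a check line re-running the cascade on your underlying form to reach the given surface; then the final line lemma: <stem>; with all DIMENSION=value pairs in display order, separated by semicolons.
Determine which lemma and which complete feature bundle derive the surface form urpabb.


underlying: urpa-p-b
TOR=ol - signalled by the affix -b
NUM=ma - signalled by the affix -p
check: urpapb -> urpabb
lemma: urpa; TOR=ol; NUM=ma


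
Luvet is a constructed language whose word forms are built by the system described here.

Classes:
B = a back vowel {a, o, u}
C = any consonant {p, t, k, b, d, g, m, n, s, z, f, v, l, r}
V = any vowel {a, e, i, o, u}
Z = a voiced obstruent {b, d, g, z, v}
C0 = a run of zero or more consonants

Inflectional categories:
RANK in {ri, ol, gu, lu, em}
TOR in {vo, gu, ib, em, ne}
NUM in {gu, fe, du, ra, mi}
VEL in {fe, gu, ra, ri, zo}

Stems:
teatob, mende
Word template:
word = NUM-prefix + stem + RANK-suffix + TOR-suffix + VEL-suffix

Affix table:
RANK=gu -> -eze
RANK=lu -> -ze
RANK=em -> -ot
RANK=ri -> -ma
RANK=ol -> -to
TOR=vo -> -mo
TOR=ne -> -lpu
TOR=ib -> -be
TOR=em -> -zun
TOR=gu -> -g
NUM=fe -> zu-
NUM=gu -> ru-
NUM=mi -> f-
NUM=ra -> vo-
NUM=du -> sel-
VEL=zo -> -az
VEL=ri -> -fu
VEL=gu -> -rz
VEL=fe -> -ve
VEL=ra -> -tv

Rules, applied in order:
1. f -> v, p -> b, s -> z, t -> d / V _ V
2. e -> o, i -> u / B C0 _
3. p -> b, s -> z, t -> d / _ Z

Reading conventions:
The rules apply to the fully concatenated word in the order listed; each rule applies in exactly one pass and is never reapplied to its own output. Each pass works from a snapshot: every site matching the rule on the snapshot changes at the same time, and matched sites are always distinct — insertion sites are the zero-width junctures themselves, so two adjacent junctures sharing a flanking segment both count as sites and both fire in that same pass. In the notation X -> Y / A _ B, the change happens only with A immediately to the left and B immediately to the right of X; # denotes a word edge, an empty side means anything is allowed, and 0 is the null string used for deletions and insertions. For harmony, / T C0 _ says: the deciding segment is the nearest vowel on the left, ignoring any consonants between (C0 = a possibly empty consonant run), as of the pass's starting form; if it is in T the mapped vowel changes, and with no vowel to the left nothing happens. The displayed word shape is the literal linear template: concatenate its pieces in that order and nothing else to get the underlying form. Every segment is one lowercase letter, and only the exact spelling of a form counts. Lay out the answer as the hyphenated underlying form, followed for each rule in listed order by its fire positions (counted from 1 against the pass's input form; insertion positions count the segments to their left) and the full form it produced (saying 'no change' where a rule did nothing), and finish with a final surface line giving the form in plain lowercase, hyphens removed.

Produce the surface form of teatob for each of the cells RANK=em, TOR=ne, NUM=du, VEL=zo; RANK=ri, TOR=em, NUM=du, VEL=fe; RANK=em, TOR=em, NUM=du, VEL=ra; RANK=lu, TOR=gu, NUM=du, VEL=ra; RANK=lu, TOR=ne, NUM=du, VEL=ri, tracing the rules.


cell RANK=em, TOR=ne, NUM=du, VEL=zo:
underlying: sel-teatob-ot-lpu-az
1. f -> v, p -> b, s -> z, t -> d / V _ V: fires at position(s) 7: selteadobotlpuaz
2. e -> o, i -> u / B C0 _: no change
3. p -> b, s -> z, t -> d / _ Z: no change
surface: selteadobotlpuaz

cell RANK=ri, TOR=em, NUM=du, VEL=fe:
underlying: sel-teatob-ma-zun-ve
1. f -> v, p -> b, s -> z, t -> d / V _ V: fires at position(s) 7: selteadobmazunve
2. e -> o, i -> u / B C0 _: fires at position(s) 16: selteadobmazunvo
3. p -> b, s -> z, t -> d / _ Z: no change
surface: selteadobmazunvo

cell RANK=em, TOR=em, NUM=du, VEL=ra:
underlying: sel-teatob-ot-zun-tv
1. f -> v, p -> b, s -> z, t -> d / V _ V: fires at position(s) 7: selteadobotzuntv
2. e -> o, i -> u / B C0 _: no change
3. p -> b, s -> z, t -> d / _ Z: fires at position(s) 11, 15: selteadobodzundv
surface: selteadobodzundv

cell RANK=lu, TOR=gu, NUM=du, VEL=ra:
underlying: sel-teatob-ze-g-tv
1. f -> v, p -> b, s -> z, t -> d / V _ V: fires at position(s) 7: selteadobzegtv
2. e -> o, i -> u / B C0 _: fires at position(s) 11: selteadobzogtv
3. p -> b, s -> z, t -> d / _ Z: fires at position(s) 13: selteadobzogdv
surface: selteadobzogdv

cell RANK=lu, TOR=ne, NUM=du, VEL=ri:
underlying: sel-teatob-ze-lpu-fu
1. f -> v, p -> b, s -> z, t -> d / V _ V: fires at position(s) 7, 15: selteadobzelpuvu
2. e -> o, i -> u / B C0 _: fires at position(s) 11: selteadobzolpuvu
3. p -> b, s -> z, t -> d / _ Z: no change
surface: selteadobzolpuvu


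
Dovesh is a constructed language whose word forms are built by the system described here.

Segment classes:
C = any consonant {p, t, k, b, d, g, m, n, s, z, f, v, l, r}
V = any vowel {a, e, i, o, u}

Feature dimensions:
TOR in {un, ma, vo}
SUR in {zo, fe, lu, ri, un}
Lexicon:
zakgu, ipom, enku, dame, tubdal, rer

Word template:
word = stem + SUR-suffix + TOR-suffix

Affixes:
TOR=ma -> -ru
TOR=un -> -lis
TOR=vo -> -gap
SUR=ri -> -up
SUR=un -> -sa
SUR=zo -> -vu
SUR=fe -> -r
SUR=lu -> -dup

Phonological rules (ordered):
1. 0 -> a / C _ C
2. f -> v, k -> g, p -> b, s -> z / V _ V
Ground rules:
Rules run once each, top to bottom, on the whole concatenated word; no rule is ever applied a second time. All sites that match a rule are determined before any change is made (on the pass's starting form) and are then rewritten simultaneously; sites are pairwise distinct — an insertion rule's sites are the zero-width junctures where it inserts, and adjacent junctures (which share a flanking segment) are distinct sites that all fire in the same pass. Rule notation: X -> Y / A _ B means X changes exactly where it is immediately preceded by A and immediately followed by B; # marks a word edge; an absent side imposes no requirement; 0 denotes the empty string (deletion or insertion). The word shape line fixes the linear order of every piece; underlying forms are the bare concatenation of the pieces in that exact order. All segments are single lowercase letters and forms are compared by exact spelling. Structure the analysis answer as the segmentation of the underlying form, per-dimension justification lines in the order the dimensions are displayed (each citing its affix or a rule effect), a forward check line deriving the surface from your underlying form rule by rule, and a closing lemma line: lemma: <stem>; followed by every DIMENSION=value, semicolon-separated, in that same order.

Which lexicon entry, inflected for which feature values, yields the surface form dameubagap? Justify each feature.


underlying: dame-up-gap
TOR=vo - signalled by the affix -gap
SUR=ri - signalled by the affix -up
check: dameupgap -> dameupagap -> dameubagap
lemma: dame; TOR=vo; SUR=ri


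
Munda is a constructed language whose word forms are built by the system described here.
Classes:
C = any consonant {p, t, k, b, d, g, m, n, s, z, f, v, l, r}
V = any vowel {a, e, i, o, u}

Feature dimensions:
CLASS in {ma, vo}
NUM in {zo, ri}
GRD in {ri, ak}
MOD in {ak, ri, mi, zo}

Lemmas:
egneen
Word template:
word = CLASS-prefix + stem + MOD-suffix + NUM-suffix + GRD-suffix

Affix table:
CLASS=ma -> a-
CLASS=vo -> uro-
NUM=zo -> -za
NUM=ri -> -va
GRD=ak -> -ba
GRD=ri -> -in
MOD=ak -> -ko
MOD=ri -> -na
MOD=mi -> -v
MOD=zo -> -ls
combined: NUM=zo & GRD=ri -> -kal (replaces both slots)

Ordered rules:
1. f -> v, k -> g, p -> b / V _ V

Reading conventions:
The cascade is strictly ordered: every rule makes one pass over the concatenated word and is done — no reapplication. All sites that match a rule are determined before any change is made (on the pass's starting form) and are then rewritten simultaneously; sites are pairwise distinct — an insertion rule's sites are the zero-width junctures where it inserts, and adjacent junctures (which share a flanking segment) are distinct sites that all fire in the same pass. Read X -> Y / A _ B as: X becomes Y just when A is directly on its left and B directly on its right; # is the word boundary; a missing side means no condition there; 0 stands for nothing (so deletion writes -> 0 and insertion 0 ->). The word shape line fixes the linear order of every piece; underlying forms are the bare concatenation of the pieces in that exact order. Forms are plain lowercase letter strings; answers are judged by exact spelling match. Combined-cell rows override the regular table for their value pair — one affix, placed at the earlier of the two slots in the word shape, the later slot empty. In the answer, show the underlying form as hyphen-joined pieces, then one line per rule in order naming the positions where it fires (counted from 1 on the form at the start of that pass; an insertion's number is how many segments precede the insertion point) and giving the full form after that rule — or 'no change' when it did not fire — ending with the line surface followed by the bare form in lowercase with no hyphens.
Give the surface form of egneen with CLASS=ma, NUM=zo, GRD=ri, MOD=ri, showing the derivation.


underlying: a-egneen-na-kal
1. f -> v, k -> g, p -> b / V _ V: fires at position(s) 10: aegneennagal
surface: aegneennagal


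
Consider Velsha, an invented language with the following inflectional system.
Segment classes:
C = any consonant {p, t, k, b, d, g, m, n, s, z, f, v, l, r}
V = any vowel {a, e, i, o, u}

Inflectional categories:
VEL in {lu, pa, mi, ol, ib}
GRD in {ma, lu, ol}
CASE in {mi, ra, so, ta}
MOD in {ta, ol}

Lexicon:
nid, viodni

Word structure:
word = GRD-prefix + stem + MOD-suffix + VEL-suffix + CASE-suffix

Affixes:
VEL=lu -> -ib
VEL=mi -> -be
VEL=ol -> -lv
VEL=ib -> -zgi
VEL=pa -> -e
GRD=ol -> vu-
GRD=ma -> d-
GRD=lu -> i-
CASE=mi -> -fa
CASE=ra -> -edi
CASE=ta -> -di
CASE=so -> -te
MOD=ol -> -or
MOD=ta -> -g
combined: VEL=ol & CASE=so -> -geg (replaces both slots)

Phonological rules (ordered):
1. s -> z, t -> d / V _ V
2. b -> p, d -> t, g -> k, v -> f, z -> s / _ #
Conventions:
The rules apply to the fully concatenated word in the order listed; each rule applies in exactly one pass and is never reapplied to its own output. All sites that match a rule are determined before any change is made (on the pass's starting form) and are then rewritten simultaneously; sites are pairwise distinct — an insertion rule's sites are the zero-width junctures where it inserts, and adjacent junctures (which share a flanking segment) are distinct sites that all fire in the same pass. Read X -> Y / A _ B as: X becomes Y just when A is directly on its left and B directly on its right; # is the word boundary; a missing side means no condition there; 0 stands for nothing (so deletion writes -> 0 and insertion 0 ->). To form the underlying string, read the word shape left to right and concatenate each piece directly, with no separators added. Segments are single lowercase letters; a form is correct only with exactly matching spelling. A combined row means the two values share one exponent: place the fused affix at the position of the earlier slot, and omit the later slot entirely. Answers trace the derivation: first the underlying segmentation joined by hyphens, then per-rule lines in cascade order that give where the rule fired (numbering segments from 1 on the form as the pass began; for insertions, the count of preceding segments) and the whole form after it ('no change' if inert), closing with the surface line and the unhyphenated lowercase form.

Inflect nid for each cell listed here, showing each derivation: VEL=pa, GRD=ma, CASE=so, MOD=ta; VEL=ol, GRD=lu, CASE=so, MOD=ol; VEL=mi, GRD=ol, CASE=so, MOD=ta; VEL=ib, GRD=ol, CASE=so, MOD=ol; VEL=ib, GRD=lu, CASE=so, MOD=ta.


cell VEL=pa, GRD=ma, CASE=so, MOD=ta:
underlying: d-nid-g-e-te
1. s -> z, t -> d / V _ V: fires at position(s) 7: dnidgede
2. b -> p, d -> t, g -> k, v -> f, z -> s / _ #: no change
surface: dnidgede

cell VEL=ol, GRD=lu, CASE=so, MOD=ol:
underlying: i-nid-or-geg
1. s -> z, t -> d / V _ V: no change
2. b -> p, d -> t, g -> k, v -> f, z -> s / _ #: fires at position(s) 9: inidorgek
surface: inidorgek

cell VEL=mi, GRD=ol, CASE=so, MOD=ta:
underlying: vu-nid-g-be-te
1. s -> z, t -> d / V _ V: fires at position(s) 9: vunidgbede
2. b -> p, d -> t, g -> k, v -> f, z -> s / _ #: no change
surface: vunidgbede

cell VEL=ib, GRD=ol, CASE=so, MOD=ol:
underlying: vu-nid-or-zgi-te
1. s -> z, t -> d / V _ V: fires at position(s) 11: vunidorzgide
2. b -> p, d -> t, g -> k, v -> f, z -> s / _ #: no change
surface: vunidorzgide

cell VEL=ib, GRD=lu, CASE=so, MOD=ta:
underlying: i-nid-g-zgi-te
1. s -> z, t -> d / V _ V: fires at position(s) 9: inidgzgide
2. b -> p, d -> t, g -> k, v -> f, z -> s / _ #: no change
surface: inidgzgide


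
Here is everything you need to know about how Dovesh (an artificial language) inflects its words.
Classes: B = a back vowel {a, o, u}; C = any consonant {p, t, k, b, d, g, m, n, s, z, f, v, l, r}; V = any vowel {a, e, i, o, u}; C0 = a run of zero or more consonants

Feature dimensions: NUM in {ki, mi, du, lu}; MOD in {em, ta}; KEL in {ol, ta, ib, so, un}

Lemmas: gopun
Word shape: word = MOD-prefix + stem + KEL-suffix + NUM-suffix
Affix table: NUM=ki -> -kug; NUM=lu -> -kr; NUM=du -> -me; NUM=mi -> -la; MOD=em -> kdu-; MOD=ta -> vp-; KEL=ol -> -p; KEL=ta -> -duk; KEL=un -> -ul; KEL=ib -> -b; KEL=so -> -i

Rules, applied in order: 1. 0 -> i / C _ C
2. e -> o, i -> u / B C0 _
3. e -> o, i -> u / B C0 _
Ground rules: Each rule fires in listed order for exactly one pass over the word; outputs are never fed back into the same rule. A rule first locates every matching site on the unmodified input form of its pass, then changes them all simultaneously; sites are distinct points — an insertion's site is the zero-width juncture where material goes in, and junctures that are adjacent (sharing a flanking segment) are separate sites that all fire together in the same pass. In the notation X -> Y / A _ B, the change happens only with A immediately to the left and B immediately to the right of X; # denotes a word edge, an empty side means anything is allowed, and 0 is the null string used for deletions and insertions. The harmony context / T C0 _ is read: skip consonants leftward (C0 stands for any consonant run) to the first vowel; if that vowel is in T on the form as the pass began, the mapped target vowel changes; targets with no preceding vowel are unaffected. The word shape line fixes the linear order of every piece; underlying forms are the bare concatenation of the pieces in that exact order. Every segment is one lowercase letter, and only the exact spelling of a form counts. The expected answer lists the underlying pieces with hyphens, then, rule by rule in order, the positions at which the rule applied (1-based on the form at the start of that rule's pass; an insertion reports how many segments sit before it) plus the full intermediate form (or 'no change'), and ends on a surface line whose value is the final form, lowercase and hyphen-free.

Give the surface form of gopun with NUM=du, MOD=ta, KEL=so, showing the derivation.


underlying: vp-gopun-i-me
1. 0 -> i / C _ C: inserts after position(s) 1, 2: vipigopunime
2. e -> o, i -> u / B C0 _: fires at position(s) 10: vipigopunume
3. e -> o, i -> u / B C0 _: fires at position(s) 12: vipigopunumo
surface: vipigopunumo


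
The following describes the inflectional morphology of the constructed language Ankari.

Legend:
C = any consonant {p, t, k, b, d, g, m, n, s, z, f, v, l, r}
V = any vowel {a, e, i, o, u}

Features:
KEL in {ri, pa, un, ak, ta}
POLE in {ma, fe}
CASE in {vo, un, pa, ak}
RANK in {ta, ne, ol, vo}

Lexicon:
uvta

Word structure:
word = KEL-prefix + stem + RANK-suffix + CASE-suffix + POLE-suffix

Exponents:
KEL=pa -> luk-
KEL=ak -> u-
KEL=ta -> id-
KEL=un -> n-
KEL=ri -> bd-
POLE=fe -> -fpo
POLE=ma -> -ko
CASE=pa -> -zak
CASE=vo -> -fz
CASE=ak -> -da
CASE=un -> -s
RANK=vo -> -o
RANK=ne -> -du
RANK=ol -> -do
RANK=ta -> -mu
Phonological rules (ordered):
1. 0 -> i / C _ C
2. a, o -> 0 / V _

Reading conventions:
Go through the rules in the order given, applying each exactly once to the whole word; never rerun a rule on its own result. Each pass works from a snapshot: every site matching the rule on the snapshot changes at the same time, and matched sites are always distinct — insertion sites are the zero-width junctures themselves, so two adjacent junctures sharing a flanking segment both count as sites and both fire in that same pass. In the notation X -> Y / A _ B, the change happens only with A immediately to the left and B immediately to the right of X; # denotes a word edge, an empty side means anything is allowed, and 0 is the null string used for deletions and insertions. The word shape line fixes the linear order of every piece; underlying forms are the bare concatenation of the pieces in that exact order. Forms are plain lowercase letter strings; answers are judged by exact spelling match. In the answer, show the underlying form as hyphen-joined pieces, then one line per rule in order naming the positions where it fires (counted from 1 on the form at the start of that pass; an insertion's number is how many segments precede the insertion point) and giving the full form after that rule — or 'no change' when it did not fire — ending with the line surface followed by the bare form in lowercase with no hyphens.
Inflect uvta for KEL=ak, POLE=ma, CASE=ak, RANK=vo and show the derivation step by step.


underlying: u-uvta-o-da-ko
1. 0 -> i / C _ C: inserts after position(s) 3: uuvitaodako
2. a, o -> 0 / V _: fires at position(s) 7: uuvitadako
surface: uuvitadako


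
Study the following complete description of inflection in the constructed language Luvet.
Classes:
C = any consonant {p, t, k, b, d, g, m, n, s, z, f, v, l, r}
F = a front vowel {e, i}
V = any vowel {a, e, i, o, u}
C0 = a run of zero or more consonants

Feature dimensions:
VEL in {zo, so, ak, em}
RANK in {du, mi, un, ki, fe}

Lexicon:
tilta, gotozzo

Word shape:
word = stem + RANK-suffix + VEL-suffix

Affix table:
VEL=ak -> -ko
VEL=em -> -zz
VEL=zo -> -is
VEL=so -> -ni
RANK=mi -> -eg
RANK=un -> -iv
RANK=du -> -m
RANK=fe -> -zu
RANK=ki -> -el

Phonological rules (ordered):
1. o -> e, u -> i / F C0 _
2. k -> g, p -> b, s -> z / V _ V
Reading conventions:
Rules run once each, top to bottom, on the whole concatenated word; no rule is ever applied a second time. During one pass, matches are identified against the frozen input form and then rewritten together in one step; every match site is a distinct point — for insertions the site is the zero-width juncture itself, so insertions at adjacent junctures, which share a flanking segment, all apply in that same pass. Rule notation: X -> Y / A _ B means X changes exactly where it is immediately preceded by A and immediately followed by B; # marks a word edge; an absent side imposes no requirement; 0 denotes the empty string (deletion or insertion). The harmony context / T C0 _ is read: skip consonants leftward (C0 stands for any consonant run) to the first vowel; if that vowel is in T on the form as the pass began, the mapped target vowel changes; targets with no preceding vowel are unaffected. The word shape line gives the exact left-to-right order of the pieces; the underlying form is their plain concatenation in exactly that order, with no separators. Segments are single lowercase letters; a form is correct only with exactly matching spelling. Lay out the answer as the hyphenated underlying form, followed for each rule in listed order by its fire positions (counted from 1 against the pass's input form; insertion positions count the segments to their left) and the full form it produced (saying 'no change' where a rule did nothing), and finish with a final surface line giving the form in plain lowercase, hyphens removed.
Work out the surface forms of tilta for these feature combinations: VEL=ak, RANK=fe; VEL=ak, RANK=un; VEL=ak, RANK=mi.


cell VEL=ak, RANK=fe:
underlying: tilta-zu-ko
1. o -> e, u -> i / F C0 _: no change
2. k -> g, p -> b, s -> z / V _ V: fires at position(s) 8: tiltazugo
surface: tiltazugo

cell VEL=ak, RANK=un:
underlying: tilta-iv-ko
1. o -> e, u -> i / F C0 _: fires at position(s) 9: tiltaivke
2. k -> g, p -> b, s -> z / V _ V: no change
surface: tiltaivke

cell VEL=ak, RANK=mi:
underlying: tilta-eg-ko
1. o -> e, u -> i / F C0 _: fires at position(s) 9: tiltaegke
2. k -> g, p -> b, s -> z / V _ V: no change
surface: tiltaegke


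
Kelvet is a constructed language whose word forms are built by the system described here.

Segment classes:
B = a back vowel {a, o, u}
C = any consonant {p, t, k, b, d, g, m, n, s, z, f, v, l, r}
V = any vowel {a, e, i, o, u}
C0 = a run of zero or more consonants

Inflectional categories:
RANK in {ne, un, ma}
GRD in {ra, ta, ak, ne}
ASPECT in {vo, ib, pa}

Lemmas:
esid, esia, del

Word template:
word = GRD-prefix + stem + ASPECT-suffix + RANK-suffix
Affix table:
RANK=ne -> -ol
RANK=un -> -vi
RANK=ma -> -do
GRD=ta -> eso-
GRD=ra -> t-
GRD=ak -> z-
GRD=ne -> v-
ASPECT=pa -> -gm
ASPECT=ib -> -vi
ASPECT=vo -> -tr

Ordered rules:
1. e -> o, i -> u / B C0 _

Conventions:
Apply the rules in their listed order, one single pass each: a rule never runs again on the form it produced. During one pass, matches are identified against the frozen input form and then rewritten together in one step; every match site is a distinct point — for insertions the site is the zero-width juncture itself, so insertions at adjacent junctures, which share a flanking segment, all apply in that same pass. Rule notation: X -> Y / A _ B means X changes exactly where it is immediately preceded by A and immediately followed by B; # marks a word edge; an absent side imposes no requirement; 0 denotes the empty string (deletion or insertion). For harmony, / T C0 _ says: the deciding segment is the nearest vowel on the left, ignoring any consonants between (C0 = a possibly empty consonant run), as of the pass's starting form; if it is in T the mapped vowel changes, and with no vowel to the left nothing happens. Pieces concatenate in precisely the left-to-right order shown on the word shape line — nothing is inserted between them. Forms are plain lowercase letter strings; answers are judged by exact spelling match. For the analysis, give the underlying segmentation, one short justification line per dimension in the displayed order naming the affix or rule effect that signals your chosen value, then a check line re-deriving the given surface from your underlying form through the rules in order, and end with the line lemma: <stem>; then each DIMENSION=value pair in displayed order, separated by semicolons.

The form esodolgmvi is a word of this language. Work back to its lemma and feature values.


underlying: eso-del-gm-vi
RANK=un - signalled by the affix -vi
GRD=ta - signalled by the affix eso-
ASPECT=pa - signalled by the affix -gm
check: esodelgmvi -> esodolgmvi
lemma: del; RANK=un; GRD=ta; ASPECT=pa


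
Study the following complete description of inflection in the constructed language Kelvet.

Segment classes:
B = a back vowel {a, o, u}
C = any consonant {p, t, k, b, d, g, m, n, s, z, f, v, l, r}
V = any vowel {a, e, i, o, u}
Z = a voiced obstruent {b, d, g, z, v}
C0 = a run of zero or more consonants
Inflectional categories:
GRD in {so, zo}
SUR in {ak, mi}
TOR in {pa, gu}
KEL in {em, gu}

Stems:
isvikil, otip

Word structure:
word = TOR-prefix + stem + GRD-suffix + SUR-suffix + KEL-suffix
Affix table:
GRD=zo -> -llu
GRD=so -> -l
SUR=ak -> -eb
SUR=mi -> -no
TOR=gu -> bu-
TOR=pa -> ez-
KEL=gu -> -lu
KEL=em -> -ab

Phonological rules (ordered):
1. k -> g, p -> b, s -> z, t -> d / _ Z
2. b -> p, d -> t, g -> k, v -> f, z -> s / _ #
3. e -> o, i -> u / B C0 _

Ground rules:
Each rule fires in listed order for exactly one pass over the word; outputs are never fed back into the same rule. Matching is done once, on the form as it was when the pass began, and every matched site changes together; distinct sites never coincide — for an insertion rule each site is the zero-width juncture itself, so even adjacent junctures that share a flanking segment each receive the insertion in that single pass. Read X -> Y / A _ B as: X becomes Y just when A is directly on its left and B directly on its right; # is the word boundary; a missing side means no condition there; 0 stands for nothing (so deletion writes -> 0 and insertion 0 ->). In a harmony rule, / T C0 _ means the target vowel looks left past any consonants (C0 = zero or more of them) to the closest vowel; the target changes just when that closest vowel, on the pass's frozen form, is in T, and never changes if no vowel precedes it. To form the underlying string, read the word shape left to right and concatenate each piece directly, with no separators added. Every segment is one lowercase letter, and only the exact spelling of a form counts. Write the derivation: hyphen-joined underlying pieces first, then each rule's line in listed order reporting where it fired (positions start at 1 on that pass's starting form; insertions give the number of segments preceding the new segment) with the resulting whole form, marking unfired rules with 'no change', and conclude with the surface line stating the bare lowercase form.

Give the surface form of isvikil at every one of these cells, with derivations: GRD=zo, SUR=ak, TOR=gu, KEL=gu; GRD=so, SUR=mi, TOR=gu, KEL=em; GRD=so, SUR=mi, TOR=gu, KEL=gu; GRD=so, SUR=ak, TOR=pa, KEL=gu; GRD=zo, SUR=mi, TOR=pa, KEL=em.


cell GRD=zo, SUR=ak, TOR=gu, KEL=gu:
underlying: bu-isvikil-llu-eb-lu
1. k -> g, p -> b, s -> z, t -> d / _ Z: fires at position(s) 4: buizvikilllueblu
2. b -> p, d -> t, g -> k, v -> f, z -> s / _ #: no change
3. e -> o, i -> u / B C0 _: fires at position(s) 3, 13: buuzvikillluoblu
surface: buuzvikillluoblu

cell GRD=so, SUR=mi, TOR=gu, KEL=em:
underlying: bu-isvikil-l-no-ab
1. k -> g, p -> b, s -> z, t -> d / _ Z: fires at position(s) 4: buizvikillnoab
2. b -> p, d -> t, g -> k, v -> f, z -> s / _ #: fires at position(s) 14: buizvikillnoap
3. e -> o, i -> u / B C0 _: fires at position(s) 3: buuzvikillnoap
surface: buuzvikillnoap

cell GRD=so, SUR=mi, TOR=gu, KEL=gu:
underlying: bu-isvikil-l-no-lu
1. k -> g, p -> b, s -> z, t -> d / _ Z: fires at position(s) 4: buizvikillnolu
2. b -> p, d -> t, g -> k, v -> f, z -> s / _ #: no change
3. e -> o, i -> u / B C0 _: fires at position(s) 3: buuzvikillnolu
surface: buuzvikillnolu

cell GRD=so, SUR=ak, TOR=pa, KEL=gu:
underlying: ez-isvikil-l-eb-lu
1. k -> g, p -> b, s -> z, t -> d / _ Z: fires at position(s) 4: ezizvikilleblu
2. b -> p, d -> t, g -> k, v -> f, z -> s / _ #: no change
3. e -> o, i -> u / B C0 _: no change
surface: ezizvikilleblu

cell GRD=zo, SUR=mi, TOR=pa, KEL=em:
underlying: ez-isvikil-llu-no-ab
1. k -> g, p -> b, s -> z, t -> d / _ Z: fires at position(s) 4: ezizvikilllunoab
2. b -> p, d -> t, g -> k, v -> f, z -> s / _ #: fires at position(s) 16: ezizvikilllunoap
3. e -> o, i -> u / B C0 _: no change
surface: ezizvikilllunoap


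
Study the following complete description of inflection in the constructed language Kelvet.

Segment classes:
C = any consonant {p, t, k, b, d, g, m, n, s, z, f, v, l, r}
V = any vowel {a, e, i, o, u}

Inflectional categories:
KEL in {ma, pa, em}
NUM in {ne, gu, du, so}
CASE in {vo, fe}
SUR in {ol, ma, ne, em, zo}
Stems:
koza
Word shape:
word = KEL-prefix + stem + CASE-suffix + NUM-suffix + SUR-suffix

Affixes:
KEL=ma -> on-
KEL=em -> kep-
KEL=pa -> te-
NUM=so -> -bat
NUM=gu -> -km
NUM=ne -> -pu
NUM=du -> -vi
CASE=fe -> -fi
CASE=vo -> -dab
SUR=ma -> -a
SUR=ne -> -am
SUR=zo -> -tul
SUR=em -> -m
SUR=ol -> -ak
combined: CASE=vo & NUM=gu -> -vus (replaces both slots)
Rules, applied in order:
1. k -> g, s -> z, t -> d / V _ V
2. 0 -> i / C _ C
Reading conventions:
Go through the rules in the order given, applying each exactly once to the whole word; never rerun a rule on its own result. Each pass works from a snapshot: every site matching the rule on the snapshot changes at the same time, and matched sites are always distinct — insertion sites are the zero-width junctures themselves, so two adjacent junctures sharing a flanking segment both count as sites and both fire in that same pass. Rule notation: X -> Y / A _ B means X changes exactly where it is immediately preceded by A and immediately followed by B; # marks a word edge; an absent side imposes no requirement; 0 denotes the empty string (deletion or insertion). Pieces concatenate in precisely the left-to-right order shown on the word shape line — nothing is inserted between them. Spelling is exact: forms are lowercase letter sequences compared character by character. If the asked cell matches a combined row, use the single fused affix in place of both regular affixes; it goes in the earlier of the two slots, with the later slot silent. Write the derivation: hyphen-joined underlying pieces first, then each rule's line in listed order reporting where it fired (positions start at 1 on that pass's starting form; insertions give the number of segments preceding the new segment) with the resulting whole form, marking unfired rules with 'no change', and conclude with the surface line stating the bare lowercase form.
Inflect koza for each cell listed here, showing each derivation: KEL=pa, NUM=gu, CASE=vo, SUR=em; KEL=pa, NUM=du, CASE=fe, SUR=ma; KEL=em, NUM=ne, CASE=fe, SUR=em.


cell KEL=pa, NUM=gu, CASE=vo, SUR=em:
underlying: te-koza-vus-m
1. k -> g, s -> z, t -> d / V _ V: fires at position(s) 3: tegozavusm
2. 0 -> i / C _ C: inserts after position(s) 9: tegozavusim
surface: tegozavusim

cell KEL=pa, NUM=du, CASE=fe, SUR=ma:
underlying: te-koza-fi-vi-a
1. k -> g, s -> z, t -> d / V _ V: fires at position(s) 3: tegozafivia
2. 0 -> i / C _ C: no change
surface: tegozafivia

cell KEL=em, NUM=ne, CASE=fe, SUR=em:
underlying: kep-koza-fi-pu-m
1. k -> g, s -> z, t -> d / V _ V: no change
2. 0 -> i / C _ C: inserts after position(s) 3: kepikozafipum
surface: kepikozafipum


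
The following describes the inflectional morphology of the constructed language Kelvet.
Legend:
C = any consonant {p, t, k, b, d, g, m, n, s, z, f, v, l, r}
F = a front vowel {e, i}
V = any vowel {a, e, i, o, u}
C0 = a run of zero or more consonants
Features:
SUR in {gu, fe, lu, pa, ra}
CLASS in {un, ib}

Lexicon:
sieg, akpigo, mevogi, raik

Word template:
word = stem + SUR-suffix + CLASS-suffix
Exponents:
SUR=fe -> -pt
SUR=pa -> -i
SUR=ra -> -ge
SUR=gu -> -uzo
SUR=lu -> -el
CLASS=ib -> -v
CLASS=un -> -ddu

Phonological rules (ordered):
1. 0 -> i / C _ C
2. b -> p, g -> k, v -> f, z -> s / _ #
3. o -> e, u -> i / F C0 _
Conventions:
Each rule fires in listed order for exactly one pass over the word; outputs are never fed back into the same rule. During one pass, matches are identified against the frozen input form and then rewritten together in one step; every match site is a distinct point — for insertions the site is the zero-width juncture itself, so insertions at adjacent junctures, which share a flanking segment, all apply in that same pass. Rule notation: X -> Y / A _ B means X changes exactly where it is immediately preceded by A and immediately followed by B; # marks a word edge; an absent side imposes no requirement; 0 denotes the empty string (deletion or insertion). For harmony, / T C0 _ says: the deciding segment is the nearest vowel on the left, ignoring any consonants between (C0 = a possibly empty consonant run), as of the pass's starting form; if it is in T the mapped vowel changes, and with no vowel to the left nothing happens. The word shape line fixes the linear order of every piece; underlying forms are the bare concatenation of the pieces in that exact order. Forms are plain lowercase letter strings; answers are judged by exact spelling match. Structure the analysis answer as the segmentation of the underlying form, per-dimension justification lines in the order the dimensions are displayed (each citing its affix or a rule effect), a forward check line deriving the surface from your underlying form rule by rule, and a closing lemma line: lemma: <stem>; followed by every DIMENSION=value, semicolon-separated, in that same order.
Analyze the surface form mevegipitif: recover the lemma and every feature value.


underlying: mevogi-pt-v
SUR=fe - signalled by the affix -pt
CLASS=ib - signalled by the affix -v
check: mevogiptv -> mevogipitiv -> mevogipitif -> mevegipitif
lemma: mevogi; SUR=fe; CLASS=ib
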